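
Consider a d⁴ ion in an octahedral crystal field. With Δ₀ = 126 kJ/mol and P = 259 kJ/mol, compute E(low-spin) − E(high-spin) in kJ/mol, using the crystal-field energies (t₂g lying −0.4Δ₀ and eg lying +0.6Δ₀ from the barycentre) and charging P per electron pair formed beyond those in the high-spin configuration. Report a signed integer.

133

In the high-spin limit (t₂g³ eg¹) the orbital term is -0.6Δ₀ = -76 kJ/mol, with no excess pairing.
For low-spin the configuration is t₂g⁴ eg⁰: orbital energy -1.6 × 126 = -202 kJ/mol, and 1 additional pair relative to high-spin adds 259 kJ/mol, giving 57 kJ/mol.
The difference is 57 − (-76) = 133 kJ/mol, so high-spin lies lower.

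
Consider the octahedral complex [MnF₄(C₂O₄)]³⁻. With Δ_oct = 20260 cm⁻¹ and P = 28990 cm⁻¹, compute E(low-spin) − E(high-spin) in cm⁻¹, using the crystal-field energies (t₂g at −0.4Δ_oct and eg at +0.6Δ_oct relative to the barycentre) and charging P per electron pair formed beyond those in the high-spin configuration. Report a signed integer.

8730

Ligand charges: 4×(-1) from F⁻ and 1×(-2) from C₂O₄²⁻ sum to -6; with overall charge -3, Mn is +3.
Group 7 minus oxidation state +3 gives a d⁴ configuration for Mn³⁺.
In the high-spin limit (t₂g³ eg¹) the orbital term is -0.6Δ_oct = -12156 cm⁻¹, with no excess pairing.
Low-spin: t₂g⁴ eg⁰, orbital CFSE = -1.6Δ_oct = -32416 cm⁻¹; plus 1 excess pair × P = +28990 cm⁻¹; total -3426 cm⁻¹.
Thus E(LS) − E(HS) = 8730 cm⁻¹.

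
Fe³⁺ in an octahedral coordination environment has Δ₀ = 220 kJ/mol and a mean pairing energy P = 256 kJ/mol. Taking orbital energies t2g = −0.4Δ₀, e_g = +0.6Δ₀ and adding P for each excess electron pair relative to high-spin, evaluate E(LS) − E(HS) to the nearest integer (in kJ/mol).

72

Group 8 minus oxidation state +3 gives a d⁵ configuration for Fe³⁺.
High-spin d⁵ fills as t2g^3 e_g^2 with CFSE 3(−0.4) + 2(+0.6) = 0.0Δ₀ = 0 kJ/mol.
Low-spin t2g^5 e_g^0 gives -2.0Δ₀ = -440 kJ/mol, but forming 2 extra pairs costs 2P = 512 kJ/mol, so E(LS) = -440 + 512 = 72 kJ/mol.
Thus E(LS) − E(HS) = 72 kJ/mol.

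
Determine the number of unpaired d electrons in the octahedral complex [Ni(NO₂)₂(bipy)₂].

Ligand charges: 2×(-1) from NO₂⁻ and 2×(+0) from bipy sum to -2; with overall charge +0, Ni is +2.
Ni sits in group 10; removing 2 electrons leaves Ni²⁺ with 10 − 2 = 8 d electrons.
Configuration: t2g^6 e_g^2, giving 2 unpaired electrons.

2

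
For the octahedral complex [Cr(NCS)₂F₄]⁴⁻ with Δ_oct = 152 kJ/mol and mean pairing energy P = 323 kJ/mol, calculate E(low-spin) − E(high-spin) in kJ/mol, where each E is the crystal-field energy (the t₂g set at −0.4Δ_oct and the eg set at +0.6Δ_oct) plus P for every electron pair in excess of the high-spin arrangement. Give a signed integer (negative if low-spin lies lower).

171

Ligand charges: 2×(-1) from NCS⁻ and 4×(-1) from F⁻ sum to -6; with overall charge -4, Cr is +2.
Cr²⁺: group 6, so d-count = 6 − 2 = 4.
High-spin d⁴ fills as t₂g³ eg¹ with CFSE 3(−0.4) + 1(+0.6) = -0.6Δ_oct = -91 kJ/mol.
Low-spin t₂g⁴ eg⁰ gives -1.6Δ_oct = -243 kJ/mol, but forming 1 extra pair costs 1P = 323 kJ/mol, so E(LS) = -243 + 323 = 80 kJ/mol.
The difference is 80 − (-91) = 171 kJ/mol, so high-spin lies lower.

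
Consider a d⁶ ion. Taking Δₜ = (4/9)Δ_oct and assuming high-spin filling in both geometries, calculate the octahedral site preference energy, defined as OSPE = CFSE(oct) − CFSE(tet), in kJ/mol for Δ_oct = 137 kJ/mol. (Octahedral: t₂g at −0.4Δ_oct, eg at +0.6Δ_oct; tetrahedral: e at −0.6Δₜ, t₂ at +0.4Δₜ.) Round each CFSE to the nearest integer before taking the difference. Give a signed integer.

Octahedral (high-spin): t₂g⁴ eg², CFSE = 4(−0.4) + 2(+0.6) = -0.4Δ_oct = -0.4 × 137 = -55 kJ/mol.
Tetrahedral: e³ t₂³, CFSE = 3(−0.6) + 3(+0.4) = -0.6Δₜ = -0.6 × (4/9) × 137 = -37 kJ/mol.
OSPE = -55 − (-37) = -18 kJ/mol.

-18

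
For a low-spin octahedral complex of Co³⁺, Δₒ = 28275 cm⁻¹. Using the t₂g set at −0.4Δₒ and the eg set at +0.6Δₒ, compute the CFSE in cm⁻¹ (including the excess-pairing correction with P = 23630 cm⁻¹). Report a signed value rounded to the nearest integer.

Co³⁺: group 9, so d-count = 9 − 3 = 6.
Configuration: t₂g⁶ eg⁰.
The orbital stabilization is -2.4Δₒ = -2.4 × 28275 = -67860 cm⁻¹.
Pairing penalty: 3 pairs vs 1 in the high-spin reference → 2 extra × P = 47260 cm⁻¹.
Net CFSE = -67860 + 47260 = -20600 cm⁻¹.

-20600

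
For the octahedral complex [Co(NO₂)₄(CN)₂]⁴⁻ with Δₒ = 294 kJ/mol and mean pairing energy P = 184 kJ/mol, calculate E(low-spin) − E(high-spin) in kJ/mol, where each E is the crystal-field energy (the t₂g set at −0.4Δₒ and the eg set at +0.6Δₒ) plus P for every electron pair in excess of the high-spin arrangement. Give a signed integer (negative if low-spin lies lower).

-110

Ligand charges: 4×(-1) from NO₂⁻ and 2×(-1) from CN⁻ sum to -6; with overall charge -4, Co is +2.
Co is in group 9, so Co²⁺ is d⁷ (9 − 2 = 7).
High-spin d⁷ fills as t₂g⁵ eg² with CFSE 5(−0.4) + 2(+0.6) = -0.8Δₒ = -235 kJ/mol.
Low-spin: t₂g⁶ eg¹, orbital CFSE = -1.8Δₒ = -529 kJ/mol; plus 1 excess pair × P = +184 kJ/mol; total -345 kJ/mol.
Thus E(LS) − E(HS) = -110 kJ/mol.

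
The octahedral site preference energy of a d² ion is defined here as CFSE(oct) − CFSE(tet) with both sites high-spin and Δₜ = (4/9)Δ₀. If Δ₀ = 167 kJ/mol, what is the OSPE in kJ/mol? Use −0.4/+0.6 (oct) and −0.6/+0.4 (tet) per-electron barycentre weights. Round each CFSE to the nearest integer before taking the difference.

Octahedral (high-spin): t₂g² eg⁰, CFSE = 2(−0.4) + 0(+0.6) = -0.8Δ₀ = -0.8 × 167 = -134 kJ/mol.
In a tetrahedral site the filling is e² t₂⁰: CFSE(tet) = -1.2Δₜ = -1.2 × (4/9)(167) = -89 kJ/mol.
Subtracting, OSPE = -134 − (-89) = -45 kJ/mol.

-45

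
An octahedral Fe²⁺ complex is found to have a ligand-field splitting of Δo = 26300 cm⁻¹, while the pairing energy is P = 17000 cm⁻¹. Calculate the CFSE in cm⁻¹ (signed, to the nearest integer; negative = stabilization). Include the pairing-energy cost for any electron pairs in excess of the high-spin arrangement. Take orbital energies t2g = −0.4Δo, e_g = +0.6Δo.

-29120

Fe sits in group 8; removing 2 electrons leaves Fe²⁺ with 8 − 2 = 6 d electrons.
Since Δo = 26300 cm⁻¹ > P = 17000 cm⁻¹, the complex adopts the low-spin configuration.
Filling d⁶ accordingly: t2g^6 e_g^0.
Orbital CFSE = -2.4Δo = -2.4 × 26300 = -63120 cm⁻¹.
Excess pairs vs high-spin: 3 − 1 = 2; pairing cost = +34000 cm⁻¹.
Net CFSE = -63120 + 34000 = -29120 cm⁻¹.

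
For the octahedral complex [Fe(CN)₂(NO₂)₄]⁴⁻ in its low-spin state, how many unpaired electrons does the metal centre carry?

0

Ligand charges: 2×(-1) from CN⁻ and 4×(-1) from NO₂⁻ sum to -6; with overall charge -4, Fe is +2.
Group 8 minus oxidation state +2 gives a d⁶ configuration for Fe²⁺.
Configuration: t₂g⁶ eg⁰, giving 0 unpaired electrons.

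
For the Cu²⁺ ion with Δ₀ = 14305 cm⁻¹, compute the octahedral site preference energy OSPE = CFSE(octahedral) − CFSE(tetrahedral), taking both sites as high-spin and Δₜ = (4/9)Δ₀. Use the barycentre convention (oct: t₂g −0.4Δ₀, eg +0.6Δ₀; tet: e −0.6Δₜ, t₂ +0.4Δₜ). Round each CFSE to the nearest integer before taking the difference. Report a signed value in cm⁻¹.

-6040

Cu sits in group 11; removing 2 electrons leaves Cu²⁺ with 11 − 2 = 9 d electrons.
Octahedral (high-spin): t₂g⁶ eg³, CFSE = 6(−0.4) + 3(+0.6) = -0.6Δ₀ = -0.6 × 14305 = -8583 cm⁻¹.
In a tetrahedral site the filling is e⁴ t₂⁵: CFSE(tet) = -0.4Δₜ = -0.4 × (4/9)(14305) = -2543 cm⁻¹.
Subtracting, OSPE = -8583 − (-2543) = -6040 cm⁻¹.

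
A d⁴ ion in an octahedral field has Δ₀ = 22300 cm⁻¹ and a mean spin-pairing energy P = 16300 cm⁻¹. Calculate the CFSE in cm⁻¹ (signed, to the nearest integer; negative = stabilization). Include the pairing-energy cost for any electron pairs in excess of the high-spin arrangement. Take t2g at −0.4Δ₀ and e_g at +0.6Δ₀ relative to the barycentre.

Δ₀ > P, so pairing is preferred: the ground state is low-spin.
Filling d⁴ accordingly: t2g^4 e_g^0.
Orbital CFSE = -1.6Δ₀ = -1.6 × 22300 = -35680 cm⁻¹.
Excess pairs vs high-spin: 1 − 0 = 1; pairing cost = +16300 cm⁻¹.
Net CFSE = -35680 + 16300 = -19380 cm⁻¹.

-19380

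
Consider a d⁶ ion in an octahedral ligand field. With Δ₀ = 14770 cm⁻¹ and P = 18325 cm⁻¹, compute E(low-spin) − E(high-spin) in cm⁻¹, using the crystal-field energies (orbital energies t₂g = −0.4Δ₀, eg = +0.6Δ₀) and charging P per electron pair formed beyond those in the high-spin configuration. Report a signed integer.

7110

High-spin d⁶ fills as t₂g⁴ eg² with CFSE 4(−0.4) + 2(+0.6) = -0.4Δ₀ = -5908 cm⁻¹.
Low-spin: t₂g⁶ eg⁰, orbital CFSE = -2.4Δ₀ = -35448 cm⁻¹; plus 2 excess pairs × P = +36650 cm⁻¹; total 1202 cm⁻¹.
E(LS) − E(HS) = 1202 − (-5908) = 7110 cm⁻¹.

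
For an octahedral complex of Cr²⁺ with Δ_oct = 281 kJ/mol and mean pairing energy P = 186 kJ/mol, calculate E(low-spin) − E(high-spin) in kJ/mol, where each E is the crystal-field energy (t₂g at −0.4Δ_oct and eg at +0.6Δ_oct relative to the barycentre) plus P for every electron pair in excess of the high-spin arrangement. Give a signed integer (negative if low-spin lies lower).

-95

Group 6 minus oxidation state +2 gives a d⁴ configuration for Cr²⁺.
In the high-spin limit (t₂g³ eg¹) the orbital term is -0.6Δ_oct = -169 kJ/mol, with no excess pairing.
Low-spin t₂g⁴ eg⁰ gives -1.6Δ_oct = -450 kJ/mol, but forming 1 extra pair costs 1P = 186 kJ/mol, so E(LS) = -450 + 186 = -264 kJ/mol.
E(LS) − E(HS) = -264 − (-169) = -95 kJ/mol.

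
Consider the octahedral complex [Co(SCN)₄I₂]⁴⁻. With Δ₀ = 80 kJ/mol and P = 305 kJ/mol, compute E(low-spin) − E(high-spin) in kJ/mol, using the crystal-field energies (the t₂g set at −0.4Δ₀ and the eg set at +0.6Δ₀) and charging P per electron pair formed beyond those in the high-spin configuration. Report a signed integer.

Ligand charges: 4×(-1) from SCN⁻ and 2×(-1) from I⁻ sum to -6; with overall charge -4, Co is +2.
Group 9 minus oxidation state +2 gives a d⁷ configuration for Co²⁺.
In the high-spin limit (t₂g⁵ eg²) the orbital term is -0.8Δ₀ = -64 kJ/mol, with no excess pairing.
Low-spin t₂g⁶ eg¹ gives -1.8Δ₀ = -144 kJ/mol, but forming 1 extra pair costs 1P = 305 kJ/mol, so E(LS) = -144 + 305 = 161 kJ/mol.
E(LS) − E(HS) = 161 − (-64) = 225 kJ/mol.

225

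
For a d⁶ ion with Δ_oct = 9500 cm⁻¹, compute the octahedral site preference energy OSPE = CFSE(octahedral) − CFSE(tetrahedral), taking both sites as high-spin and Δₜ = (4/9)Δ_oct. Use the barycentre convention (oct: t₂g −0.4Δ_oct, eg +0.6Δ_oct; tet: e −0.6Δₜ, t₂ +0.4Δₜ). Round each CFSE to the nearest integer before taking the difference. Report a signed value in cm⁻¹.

-1267

Octahedral (high-spin): t₂g⁴ eg², CFSE = 4(−0.4) + 2(+0.6) = -0.4Δ_oct = -0.4 × 9500 = -3800 cm⁻¹.
In a tetrahedral site the filling is e³ t₂³: CFSE(tet) = -0.6Δₜ = -0.6 × (4/9)(9500) = -2533 cm⁻¹.
OSPE = CFSE(oct) − CFSE(tet) = -3800 − (-2533) = -1267 cm⁻¹.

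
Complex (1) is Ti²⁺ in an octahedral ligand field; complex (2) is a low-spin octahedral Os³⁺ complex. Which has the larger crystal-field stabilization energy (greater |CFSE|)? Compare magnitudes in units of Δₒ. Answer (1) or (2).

(2)

(1): Ti sits in group 4; removing 2 electrons leaves Ti²⁺ with 4 − 2 = 2 d electrons; t₂g² eg⁰, CFSE = -0.8Δₒ.
(2): Os sits in group 8; removing 3 electrons leaves Os³⁺ with 8 − 3 = 5 d electrons; t2g^5 e_g^0, CFSE = -2.0Δₒ.
So (2) has the larger |CFSE|.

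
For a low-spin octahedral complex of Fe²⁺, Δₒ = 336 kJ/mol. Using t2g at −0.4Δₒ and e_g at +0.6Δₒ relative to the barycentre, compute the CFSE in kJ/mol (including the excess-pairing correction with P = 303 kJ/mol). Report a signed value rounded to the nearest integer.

Fe sits in group 8; removing 2 electrons leaves Fe²⁺ with 8 − 2 = 6 d electrons.
Electron filling gives t2g^6 e_g^0.
The orbital stabilization is -2.4Δₒ = -2.4 × 336 = -806 kJ/mol.
Pairing penalty: 3 pairs vs 1 in the high-spin reference → 2 extra × P = 606 kJ/mol.
Combining: -806 + 606 = -200 kJ/mol.

-200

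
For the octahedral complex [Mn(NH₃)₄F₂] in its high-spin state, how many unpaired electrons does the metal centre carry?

5

Ligand charges: 4×(+0) from NH₃ and 2×(-1) from F⁻ sum to -2; with overall charge +0, Mn is +2.
Mn²⁺: group 7, so d-count = 7 − 2 = 5.
Configuration: t₂g³ eg², giving 5 unpaired electrons.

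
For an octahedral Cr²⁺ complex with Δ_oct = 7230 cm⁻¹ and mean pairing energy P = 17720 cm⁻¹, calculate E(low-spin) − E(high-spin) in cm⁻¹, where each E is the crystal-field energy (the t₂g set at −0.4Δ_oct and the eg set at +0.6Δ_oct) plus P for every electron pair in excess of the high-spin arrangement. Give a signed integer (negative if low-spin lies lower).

10490

Group 6 minus oxidation state +2 gives a d⁴ configuration for Cr²⁺.
High-spin: t₂g³ eg¹, CFSE = -0.6Δ_oct = -4338 cm⁻¹.
Low-spin t₂g⁴ eg⁰ gives -1.6Δ_oct = -11568 cm⁻¹, but forming 1 extra pair costs 1P = 17720 cm⁻¹, so E(LS) = -11568 + 17720 = 6152 cm⁻¹.
The difference is 6152 − (-4338) = 10490 cm⁻¹, so high-spin lies lower.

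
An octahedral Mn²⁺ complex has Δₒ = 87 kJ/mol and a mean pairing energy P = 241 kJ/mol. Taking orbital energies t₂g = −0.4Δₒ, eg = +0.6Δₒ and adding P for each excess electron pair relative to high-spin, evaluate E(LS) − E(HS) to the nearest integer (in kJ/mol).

308

Mn is in group 7, so Mn²⁺ is d⁵ (7 − 2 = 5).
High-spin: t₂g³ eg², CFSE = 0.0Δₒ = 0 kJ/mol.
For low-spin the configuration is t₂g⁵ eg⁰: orbital energy -2.0 × 87 = -174 kJ/mol, and 2 additional pairs relative to high-spin add 482 kJ/mol, giving 308 kJ/mol.
The difference is 308 − (0) = 308 kJ/mol, so high-spin lies lower.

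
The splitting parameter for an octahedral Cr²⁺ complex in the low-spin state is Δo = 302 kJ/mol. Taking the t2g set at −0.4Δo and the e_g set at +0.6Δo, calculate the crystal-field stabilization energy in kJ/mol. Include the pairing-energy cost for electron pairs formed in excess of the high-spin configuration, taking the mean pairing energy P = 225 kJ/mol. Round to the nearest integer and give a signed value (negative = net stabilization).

Cr sits in group 6; removing 2 electrons leaves Cr²⁺ with 6 − 2 = 4 d electrons.
Configuration: t2g^4 e_g^0.
Orbital CFSE = 4(-0.4) + 0(0.6) = -1.6Δo = -1.6 × 302 = -483 kJ/mol.
Relative to high-spin t2g^3 e_g^1 (0 paired), the low-spin configuration has 1 additional pair, contributing +1 × 225 = +225 kJ/mol.
Net CFSE = -483 + 225 = -258 kJ/mol.

-258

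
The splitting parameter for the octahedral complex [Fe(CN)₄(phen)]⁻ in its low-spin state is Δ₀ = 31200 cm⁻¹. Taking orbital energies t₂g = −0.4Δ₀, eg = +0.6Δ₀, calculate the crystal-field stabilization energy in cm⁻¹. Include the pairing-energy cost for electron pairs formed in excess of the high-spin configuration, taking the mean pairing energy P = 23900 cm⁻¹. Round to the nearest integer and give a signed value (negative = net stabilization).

-14600

Ligand charges: 4×(-1) from CN⁻ and 1×(+0) from phen sum to -4; with overall charge -1, Fe is +3.
Fe is in group 8, so Fe³⁺ is d⁵ (8 − 3 = 5).
Configuration: t₂g⁵ eg⁰.
The orbital stabilization is -2.0Δ₀ = -2.0 × 31200 = -62400 cm⁻¹.
Pairing penalty: 2 pairs vs 0 in the high-spin reference → 2 extra × P = 47800 cm⁻¹.
Net CFSE = -62400 + 47800 = -14600 cm⁻¹.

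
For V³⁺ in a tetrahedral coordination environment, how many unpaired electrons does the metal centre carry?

V³⁺: group 5, so d-count = 5 − 3 = 2.
Tetrahedral fields are weak (Δₜ ≈ 4/9 Δₒ), so electrons fill high-spin.
Configuration: e² t₂⁰, giving 2 unpaired electrons.

2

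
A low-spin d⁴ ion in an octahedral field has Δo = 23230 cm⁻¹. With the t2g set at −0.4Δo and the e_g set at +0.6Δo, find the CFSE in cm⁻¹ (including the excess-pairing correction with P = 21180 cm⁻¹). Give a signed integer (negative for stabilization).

Configuration: t2g^4 e_g^0.
The orbital stabilization is -1.6Δo = -1.6 × 23230 = -37168 cm⁻¹.
Relative to high-spin t2g^3 e_g^1 (0 paired), the low-spin configuration has 1 additional pair, contributing +1 × 21180 = +21180 cm⁻¹.
Net CFSE = -37168 + 21180 = -15988 cm⁻¹.

-15988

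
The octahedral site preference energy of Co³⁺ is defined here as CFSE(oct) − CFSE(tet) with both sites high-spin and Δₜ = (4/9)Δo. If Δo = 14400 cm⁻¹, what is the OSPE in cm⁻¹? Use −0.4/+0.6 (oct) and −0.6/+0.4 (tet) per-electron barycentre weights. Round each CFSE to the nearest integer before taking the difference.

Co³⁺: group 9, so d-count = 9 − 3 = 6.
Octahedral high-spin t₂g⁴ eg²: CFSE = -0.4 × 14400 = -5760 cm⁻¹.
Tetrahedral: e³ t₂³, CFSE = 3(−0.6) + 3(+0.4) = -0.6Δₜ = -0.6 × (4/9) × 14400 = -3840 cm⁻¹.
OSPE = CFSE(oct) − CFSE(tet) = -5760 − (-3840) = -1920 cm⁻¹.

-1920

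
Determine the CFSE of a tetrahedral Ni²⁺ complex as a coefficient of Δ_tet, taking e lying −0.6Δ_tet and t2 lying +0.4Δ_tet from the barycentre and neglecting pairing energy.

-0.8 Δ_tet

Group 10 minus oxidation state +2 gives a d⁸ configuration for Ni²⁺.
With tetrahedral geometry the complex is necessarily high-spin.
Configuration: e^4 t2^4.
CFSE = 4(-0.6Δ_tet) + 4(0.4Δ_tet) = -2.4Δ_tet + 1.6Δ_tet = -0.8Δ_tet.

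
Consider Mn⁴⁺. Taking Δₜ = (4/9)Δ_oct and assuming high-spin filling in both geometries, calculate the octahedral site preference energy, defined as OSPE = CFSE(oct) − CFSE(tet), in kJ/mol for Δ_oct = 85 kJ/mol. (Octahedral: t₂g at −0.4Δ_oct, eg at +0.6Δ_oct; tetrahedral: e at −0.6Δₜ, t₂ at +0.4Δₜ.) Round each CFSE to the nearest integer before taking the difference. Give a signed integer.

-72

Group 7 minus oxidation state +4 gives a d³ configuration for Mn⁴⁺.
Octahedral (high-spin): t₂g³ eg⁰, CFSE = 3(−0.4) + 0(+0.6) = -1.2Δ_oct = -1.2 × 85 = -102 kJ/mol.
Tetrahedral: e² t₂¹, CFSE = 2(−0.6) + 1(+0.4) = -0.8Δₜ = -0.8 × (4/9) × 85 = -30 kJ/mol.
OSPE = CFSE(oct) − CFSE(tet) = -102 − (-30) = -72 kJ/mol.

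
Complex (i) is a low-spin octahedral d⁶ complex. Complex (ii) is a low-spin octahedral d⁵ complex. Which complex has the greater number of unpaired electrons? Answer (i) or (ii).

(i): t₂g⁶ eg⁰ → 0 unpaired.
(ii): t2g^5 e_g^0 → 1 unpaired.
So (ii) has more unpaired electrons.

(ii)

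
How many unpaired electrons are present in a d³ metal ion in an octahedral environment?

Configuration: t2g^3 e_g^0, giving 3 unpaired electrons.

3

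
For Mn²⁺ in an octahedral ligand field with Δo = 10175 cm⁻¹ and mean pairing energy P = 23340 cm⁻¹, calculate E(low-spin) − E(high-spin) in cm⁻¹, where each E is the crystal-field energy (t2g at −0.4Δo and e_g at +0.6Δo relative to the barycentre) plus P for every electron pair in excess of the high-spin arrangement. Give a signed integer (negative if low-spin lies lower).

Mn sits in group 7; removing 2 electrons leaves Mn²⁺ with 7 − 2 = 5 d electrons.
High-spin: t2g^3 e_g^2, CFSE = 0.0Δo = 0 cm⁻¹.
Low-spin: t2g^5 e_g^0, orbital CFSE = -2.0Δo = -20350 cm⁻¹; plus 2 excess pairs × P = +46680 cm⁻¹; total 26330 cm⁻¹.
E(LS) − E(HS) = 26330 − (0) = 26330 cm⁻¹.

26330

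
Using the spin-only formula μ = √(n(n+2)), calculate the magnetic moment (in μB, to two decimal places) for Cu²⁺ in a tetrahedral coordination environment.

1.73 μB

Cu sits in group 11; removing 2 electrons leaves Cu²⁺ with 11 − 2 = 9 d electrons.
With tetrahedral geometry the complex is necessarily high-spin.
Configuration: e^4 t2^5 → 1 unpaired electron.
μ(spin-only) = √[1(1+2)] = √3 ≈ 1.73 μB.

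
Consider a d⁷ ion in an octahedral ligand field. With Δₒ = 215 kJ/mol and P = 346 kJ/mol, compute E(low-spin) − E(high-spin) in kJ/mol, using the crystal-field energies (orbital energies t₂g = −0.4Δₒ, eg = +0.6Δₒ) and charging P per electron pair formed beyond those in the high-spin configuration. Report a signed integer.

131

High-spin d⁷ fills as t₂g⁵ eg² with CFSE 5(−0.4) + 2(+0.6) = -0.8Δₒ = -172 kJ/mol.
Low-spin: t₂g⁶ eg¹, orbital CFSE = -1.8Δₒ = -387 kJ/mol; plus 1 excess pair × P = +346 kJ/mol; total -41 kJ/mol.
E(LS) − E(HS) = -41 − (-172) = 131 kJ/mol.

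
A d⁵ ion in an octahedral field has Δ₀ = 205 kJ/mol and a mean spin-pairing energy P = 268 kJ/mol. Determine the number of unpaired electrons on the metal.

Δ₀ < P, so pairing is avoided: the ground state is high-spin.
Configuration: t₂g³ eg².
Unpaired electrons: 5.

5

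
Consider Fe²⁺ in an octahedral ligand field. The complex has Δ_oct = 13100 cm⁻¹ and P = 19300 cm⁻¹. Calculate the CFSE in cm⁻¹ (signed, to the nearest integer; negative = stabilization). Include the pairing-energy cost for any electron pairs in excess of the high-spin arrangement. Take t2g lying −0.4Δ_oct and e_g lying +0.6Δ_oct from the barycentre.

Fe²⁺: group 8, so d-count = 8 − 2 = 6.
Δ_oct < P, so pairing is avoided: the ground state is high-spin.
Filling d⁶ accordingly: t2g^4 e_g^2.
Orbital CFSE = -0.4Δ_oct = -0.4 × 13100 = -5240 cm⁻¹.
High-spin has no excess pairs, so no pairing correction applies.

-5240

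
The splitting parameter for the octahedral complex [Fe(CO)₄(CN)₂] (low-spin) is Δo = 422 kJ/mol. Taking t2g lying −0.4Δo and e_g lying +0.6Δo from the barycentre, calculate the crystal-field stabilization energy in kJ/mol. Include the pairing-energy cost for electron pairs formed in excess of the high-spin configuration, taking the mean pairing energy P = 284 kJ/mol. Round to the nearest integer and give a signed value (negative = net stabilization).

-445

Ligand charges: 4×(+0) from CO and 2×(-1) from CN⁻ sum to -2; with overall charge +0, Fe is +2.
Fe sits in group 8; removing 2 electrons leaves Fe²⁺ with 8 − 2 = 6 d electrons.
Configuration: t2g^6 e_g^0.
Orbital CFSE = 6(-0.4) + 0(0.6) = -2.4Δo = -2.4 × 422 = -1013 kJ/mol.
High-spin d⁶ would be t2g^4 e_g^2 with 1 pair; low-spin has 3, so 2 excess pairs cost +2P = +568 kJ/mol.
Overall CFSE = -1013 + 568 = -445 kJ/mol.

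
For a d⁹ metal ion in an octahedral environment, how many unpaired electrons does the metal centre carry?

1

Configuration: t₂g⁶ eg³, giving 1 unpaired electron.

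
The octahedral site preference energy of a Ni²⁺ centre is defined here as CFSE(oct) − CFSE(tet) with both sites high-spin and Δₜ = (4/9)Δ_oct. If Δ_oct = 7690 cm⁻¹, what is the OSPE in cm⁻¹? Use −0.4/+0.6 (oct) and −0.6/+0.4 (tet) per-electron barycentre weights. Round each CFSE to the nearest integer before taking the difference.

Ni is in group 10, so Ni²⁺ is d⁸ (10 − 2 = 8).
Octahedral high-spin t2g^6 e_g^2: CFSE = -1.2 × 7690 = -9228 cm⁻¹.
Tetrahedral: e^4 t2^4, CFSE = 4(−0.6) + 4(+0.4) = -0.8Δₜ = -0.8 × (4/9) × 7690 = -2734 cm⁻¹.
OSPE = CFSE(oct) − CFSE(tet) = -9228 − (-2734) = -6494 cm⁻¹.

-6494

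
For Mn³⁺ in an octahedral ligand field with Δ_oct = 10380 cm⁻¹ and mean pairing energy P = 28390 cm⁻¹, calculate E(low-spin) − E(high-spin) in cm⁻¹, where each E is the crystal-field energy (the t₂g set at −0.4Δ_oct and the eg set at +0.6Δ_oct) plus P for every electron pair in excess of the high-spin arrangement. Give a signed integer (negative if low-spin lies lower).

18010

Group 7 minus oxidation state +3 gives a d⁴ configuration for Mn³⁺.
In the high-spin limit (t₂g³ eg¹) the orbital term is -0.6Δ_oct = -6228 cm⁻¹, with no excess pairing.
Low-spin t₂g⁴ eg⁰ gives -1.6Δ_oct = -16608 cm⁻¹, but forming 1 extra pair costs 1P = 28390 cm⁻¹, so E(LS) = -16608 + 28390 = 11782 cm⁻¹.
E(LS) − E(HS) = 11782 − (-6228) = 18010 cm⁻¹.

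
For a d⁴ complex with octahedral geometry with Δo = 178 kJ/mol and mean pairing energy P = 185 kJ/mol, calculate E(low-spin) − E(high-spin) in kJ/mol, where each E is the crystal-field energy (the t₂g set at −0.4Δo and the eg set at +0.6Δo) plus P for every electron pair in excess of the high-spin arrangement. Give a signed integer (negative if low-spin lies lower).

High-spin: t₂g³ eg¹, CFSE = -0.6Δo = -107 kJ/mol.
Low-spin: t₂g⁴ eg⁰, orbital CFSE = -1.6Δo = -285 kJ/mol; plus 1 excess pair × P = +185 kJ/mol; total -100 kJ/mol.
Thus E(LS) − E(HS) = 7 kJ/mol.

7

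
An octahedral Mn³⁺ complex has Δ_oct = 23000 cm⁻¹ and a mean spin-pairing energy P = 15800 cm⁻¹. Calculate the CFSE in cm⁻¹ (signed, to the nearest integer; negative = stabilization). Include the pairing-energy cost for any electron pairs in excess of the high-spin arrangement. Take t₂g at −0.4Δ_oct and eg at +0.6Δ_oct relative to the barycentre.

Group 7 minus oxidation state +3 gives a d⁴ configuration for Mn³⁺.
Here Δ_oct > P (23000 > 15800), so the low-spin state is favoured.
Filling d⁴ accordingly: t₂g⁴ eg⁰.
Orbital CFSE = -1.6Δ_oct = -1.6 × 23000 = -36800 cm⁻¹.
Excess pairs vs high-spin: 1 − 0 = 1; pairing cost = +15800 cm⁻¹.
Net CFSE = -36800 + 15800 = -21000 cm⁻¹.

-21000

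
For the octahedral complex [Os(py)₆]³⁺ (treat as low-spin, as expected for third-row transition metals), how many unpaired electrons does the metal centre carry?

1

py is neutral, so the +3 overall charge sits on Os: oxidation state +3.
Os³⁺: group 8, so d-count = 8 − 3 = 5.
Configuration: t₂g⁵ eg⁰, giving 1 unpaired electron.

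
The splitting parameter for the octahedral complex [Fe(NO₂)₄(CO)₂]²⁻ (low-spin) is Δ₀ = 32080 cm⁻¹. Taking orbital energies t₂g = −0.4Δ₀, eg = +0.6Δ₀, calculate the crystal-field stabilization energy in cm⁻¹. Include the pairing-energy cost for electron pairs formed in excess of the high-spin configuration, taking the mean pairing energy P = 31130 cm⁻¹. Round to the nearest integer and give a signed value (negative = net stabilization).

Ligand charges: 4×(-1) from NO₂⁻ and 2×(+0) from CO sum to -4; with overall charge -2, Fe is +2.
Fe²⁺: group 8, so d-count = 8 − 2 = 6.
Electron filling gives t₂g⁶ eg⁰.
CFSE(orbital) = 6×(-0.4Δ₀) + 0×(0.6Δ₀) = -2.4Δ₀; with Δ₀ = 32080 cm⁻¹ that is -76992 cm⁻¹.
High-spin d⁶ would be t₂g⁴ eg² with 1 pair; low-spin has 3, so 2 excess pairs cost +2P = +62260 cm⁻¹.
Overall CFSE = -76992 + 62260 = -14732 cm⁻¹.

-14732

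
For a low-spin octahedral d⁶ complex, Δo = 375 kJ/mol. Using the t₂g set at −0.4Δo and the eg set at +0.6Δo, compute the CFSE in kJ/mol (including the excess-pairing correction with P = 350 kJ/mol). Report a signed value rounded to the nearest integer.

Electron filling gives t₂g⁶ eg⁰.
Orbital CFSE = 6(-0.4) + 0(0.6) = -2.4Δo = -2.4 × 375 = -900 kJ/mol.
High-spin d⁶ would be t₂g⁴ eg² with 1 pair; low-spin has 3, so 2 excess pairs cost +2P = +700 kJ/mol.
Combining: -900 + 700 = -200 kJ/mol.

-200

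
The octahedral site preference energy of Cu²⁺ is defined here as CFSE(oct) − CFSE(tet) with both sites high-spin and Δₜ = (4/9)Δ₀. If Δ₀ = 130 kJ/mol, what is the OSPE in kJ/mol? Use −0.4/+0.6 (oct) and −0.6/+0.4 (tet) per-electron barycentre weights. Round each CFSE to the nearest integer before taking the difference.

-55

Cu²⁺: group 11, so d-count = 11 − 2 = 9.
Octahedral high-spin t₂g⁶ eg³: CFSE = -0.6 × 130 = -78 kJ/mol.
Tetrahedral: e⁴ t₂⁵, CFSE = 4(−0.6) + 5(+0.4) = -0.4Δₜ = -0.4 × (4/9) × 130 = -23 kJ/mol.
OSPE = -78 − (-23) = -55 kJ/mol.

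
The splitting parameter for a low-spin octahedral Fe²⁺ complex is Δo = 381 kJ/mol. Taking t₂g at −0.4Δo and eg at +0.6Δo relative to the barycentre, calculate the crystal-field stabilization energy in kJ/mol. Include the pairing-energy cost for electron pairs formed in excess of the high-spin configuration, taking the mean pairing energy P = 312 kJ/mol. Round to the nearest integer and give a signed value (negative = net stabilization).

-290

Fe is in group 8, so Fe²⁺ is d⁶ (8 − 2 = 6).
Configuration: t₂g⁶ eg⁰.
Orbital CFSE = 6(-0.4) + 0(0.6) = -2.4Δo = -2.4 × 381 = -914 kJ/mol.
Relative to high-spin t₂g⁴ eg² (1 paired), the low-spin configuration has 2 additional pairs, contributing +2 × 312 = +624 kJ/mol.
Net CFSE = -914 + 624 = -290 kJ/mol.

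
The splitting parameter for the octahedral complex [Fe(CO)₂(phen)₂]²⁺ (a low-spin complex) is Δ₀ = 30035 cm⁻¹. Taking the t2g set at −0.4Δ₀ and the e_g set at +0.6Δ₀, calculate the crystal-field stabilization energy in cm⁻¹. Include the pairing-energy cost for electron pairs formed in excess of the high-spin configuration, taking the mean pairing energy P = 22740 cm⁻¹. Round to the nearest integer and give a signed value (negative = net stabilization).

-26604

Ligand charges: 2×(+0) from CO and 2×(+0) from phen sum to +0; with overall charge +2, Fe is +2.
Fe is in group 8, so Fe²⁺ is d⁶ (8 − 2 = 6).
Electron filling gives t2g^6 e_g^0.
The orbital stabilization is -2.4Δ₀ = -2.4 × 30035 = -72084 cm⁻¹.
High-spin d⁶ would be t2g^4 e_g^2 with 1 pair; low-spin has 3, so 2 excess pairs cost +2P = +45480 cm⁻¹.
Overall CFSE = -72084 + 45480 = -26604 cm⁻¹.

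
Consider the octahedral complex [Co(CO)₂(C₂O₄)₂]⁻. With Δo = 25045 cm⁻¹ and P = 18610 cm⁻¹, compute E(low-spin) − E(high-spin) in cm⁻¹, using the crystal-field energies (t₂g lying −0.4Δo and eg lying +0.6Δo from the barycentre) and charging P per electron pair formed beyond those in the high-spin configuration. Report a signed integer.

Ligand charges: 2×(+0) from CO and 2×(-2) from C₂O₄²⁻ sum to -4; with overall charge -1, Co is +3.
Co is in group 9, so Co³⁺ is d⁶ (9 − 3 = 6).
In the high-spin limit (t₂g⁴ eg²) the orbital term is -0.4Δo = -10018 cm⁻¹, with no excess pairing.
Low-spin t₂g⁶ eg⁰ gives -2.4Δo = -60108 cm⁻¹, but forming 2 extra pairs costs 2P = 37220 cm⁻¹, so E(LS) = -60108 + 37220 = -22888 cm⁻¹.
Thus E(LS) − E(HS) = -12870 cm⁻¹.

-12870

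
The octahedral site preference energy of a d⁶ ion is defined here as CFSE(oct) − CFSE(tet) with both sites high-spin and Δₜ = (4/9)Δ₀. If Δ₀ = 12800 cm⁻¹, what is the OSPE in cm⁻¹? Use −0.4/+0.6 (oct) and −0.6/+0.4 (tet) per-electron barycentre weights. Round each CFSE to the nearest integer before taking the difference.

In an octahedral site d⁶ (HS) is t2g^4 e_g^2, giving CFSE(oct) = -0.4Δ₀ = -5120 cm⁻¹.
Tetrahedral: e^3 t2^3, CFSE = 3(−0.6) + 3(+0.4) = -0.6Δₜ = -0.6 × (4/9) × 12800 = -3413 cm⁻¹.
Subtracting, OSPE = -5120 − (-3413) = -1707 cm⁻¹.

-1707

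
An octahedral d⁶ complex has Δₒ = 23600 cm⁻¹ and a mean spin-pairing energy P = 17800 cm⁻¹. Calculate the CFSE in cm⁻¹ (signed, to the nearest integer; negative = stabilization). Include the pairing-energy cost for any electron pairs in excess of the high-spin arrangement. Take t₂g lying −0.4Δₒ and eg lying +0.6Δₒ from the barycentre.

Here Δₒ > P (23600 > 17800), so the low-spin state is favoured.
Configuration: t₂g⁶ eg⁰.
Orbital CFSE = -2.4Δₒ = -2.4 × 23600 = -56640 cm⁻¹.
Excess pairs vs high-spin: 3 − 1 = 2; pairing cost = +35600 cm⁻¹.
Net CFSE = -56640 + 35600 = -21040 cm⁻¹.

-21040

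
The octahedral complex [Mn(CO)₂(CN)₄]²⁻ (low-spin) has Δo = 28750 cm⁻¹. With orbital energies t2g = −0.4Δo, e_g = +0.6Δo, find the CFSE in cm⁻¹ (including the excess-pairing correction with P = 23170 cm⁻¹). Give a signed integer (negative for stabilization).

-11160

Ligand charges: 2×(+0) from CO and 4×(-1) from CN⁻ sum to -4; with overall charge -2, Mn is +2.
Mn²⁺: group 7, so d-count = 7 − 2 = 5.
Electron filling gives t2g^5 e_g^0.
The orbital stabilization is -2.0Δo = -2.0 × 28750 = -57500 cm⁻¹.
Relative to high-spin t2g^3 e_g^2 (0 paired), the low-spin configuration has 2 additional pairs, contributing +2 × 23170 = +46340 cm⁻¹.
Combining: -57500 + 46340 = -11160 cm⁻¹.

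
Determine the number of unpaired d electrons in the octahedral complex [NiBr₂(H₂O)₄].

2

Ligand charges: 2×(-1) from Br⁻ and 4×(+0) from H₂O sum to -2; with overall charge +0, Ni is +2.
Group 10 minus oxidation state +2 gives a d⁸ configuration for Ni²⁺.
Configuration: t2g^6 e_g^2, giving 2 unpaired electrons.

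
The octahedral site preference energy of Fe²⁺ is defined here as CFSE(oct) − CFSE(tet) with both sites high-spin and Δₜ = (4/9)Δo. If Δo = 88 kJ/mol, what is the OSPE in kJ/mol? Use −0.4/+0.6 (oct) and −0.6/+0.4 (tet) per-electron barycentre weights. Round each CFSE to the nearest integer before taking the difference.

-12

Fe is in group 8, so Fe²⁺ is d⁶ (8 − 2 = 6).
Octahedral (high-spin): t₂g⁴ eg², CFSE = 4(−0.4) + 2(+0.6) = -0.4Δo = -0.4 × 88 = -35 kJ/mol.
In a tetrahedral site the filling is e³ t₂³: CFSE(tet) = -0.6Δₜ = -0.6 × (4/9)(88) = -23 kJ/mol.
OSPE = CFSE(oct) − CFSE(tet) = -35 − (-23) = -12 kJ/mol.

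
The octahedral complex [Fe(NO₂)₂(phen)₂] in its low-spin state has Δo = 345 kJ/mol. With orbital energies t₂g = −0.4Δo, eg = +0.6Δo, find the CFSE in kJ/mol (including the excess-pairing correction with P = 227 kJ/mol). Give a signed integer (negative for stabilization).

Ligand charges: 2×(-1) from NO₂⁻ and 2×(+0) from phen sum to -2; with overall charge +0, Fe is +2.
Fe²⁺: group 8, so d-count = 8 − 2 = 6.
Configuration: t₂g⁶ eg⁰.
The orbital stabilization is -2.4Δo = -2.4 × 345 = -828 kJ/mol.
Pairing penalty: 3 pairs vs 1 in the high-spin reference → 2 extra × P = 454 kJ/mol.
Combining: -828 + 454 = -374 kJ/mol.

-374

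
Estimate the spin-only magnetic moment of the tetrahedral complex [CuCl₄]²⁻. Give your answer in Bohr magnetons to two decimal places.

1.73 Bohr magnetons

Each Cl⁻ contributes -1; 4 × (-1) = -4. With overall charge -2, Cu is in the +2 oxidation state.
Cu sits in group 11; removing 2 electrons leaves Cu²⁺ with 11 − 2 = 9 d electrons.
Tetrahedral fields are weak (Δₜ ≈ 4/9 Δₒ), so electrons fill high-spin.
Configuration: e⁴ t₂⁵ → 1 unpaired electron.
μ(spin-only) = √[1(1+2)] = √3 ≈ 1.73 Bohr magnetons.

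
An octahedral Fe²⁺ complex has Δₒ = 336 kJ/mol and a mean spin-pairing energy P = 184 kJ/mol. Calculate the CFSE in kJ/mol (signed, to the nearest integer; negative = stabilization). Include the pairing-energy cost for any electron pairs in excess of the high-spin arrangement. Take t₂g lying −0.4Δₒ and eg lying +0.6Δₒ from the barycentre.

Fe²⁺: group 8, so d-count = 8 − 2 = 6.
Δₒ > P, so pairing is preferred: the ground state is low-spin.
Configuration: t₂g⁶ eg⁰.
Orbital CFSE = -2.4Δₒ = -2.4 × 336 = -806 kJ/mol.
Excess pairs vs high-spin: 3 − 1 = 2; pairing cost = +368 kJ/mol.
Net CFSE = -806 + 368 = -438 kJ/mol.

-438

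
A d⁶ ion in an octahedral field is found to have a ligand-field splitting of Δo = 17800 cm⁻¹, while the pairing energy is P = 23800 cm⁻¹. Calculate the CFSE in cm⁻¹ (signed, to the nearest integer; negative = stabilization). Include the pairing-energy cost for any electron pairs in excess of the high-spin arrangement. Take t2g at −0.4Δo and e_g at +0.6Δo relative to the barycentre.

-7120

With Δo < P the complex is high-spin.
Configuration: t2g^4 e_g^2.
Orbital CFSE = -0.4Δo = -0.4 × 17800 = -7120 cm⁻¹.
High-spin has no excess pairs, so no pairing correction applies.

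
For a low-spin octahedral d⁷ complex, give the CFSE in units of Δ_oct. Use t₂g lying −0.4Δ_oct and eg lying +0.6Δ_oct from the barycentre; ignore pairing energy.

Configuration: t₂g⁶ eg¹.
CFSE = 6(-0.4Δ_oct) + 1(0.6Δ_oct) = -2.4Δ_oct + 0.6Δ_oct = -1.8Δ_oct.

-1.8 Δ_oct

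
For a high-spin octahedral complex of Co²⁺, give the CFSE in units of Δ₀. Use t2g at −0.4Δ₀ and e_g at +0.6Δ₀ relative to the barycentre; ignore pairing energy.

-0.8 Δ₀

Co sits in group 9; removing 2 electrons leaves Co²⁺ with 9 − 2 = 7 d electrons.
Configuration: t2g^5 e_g^2.
CFSE = 5(-0.4Δ₀) + 2(0.6Δ₀) = -2.0Δ₀ + 1.2Δ₀ = -0.8Δ₀.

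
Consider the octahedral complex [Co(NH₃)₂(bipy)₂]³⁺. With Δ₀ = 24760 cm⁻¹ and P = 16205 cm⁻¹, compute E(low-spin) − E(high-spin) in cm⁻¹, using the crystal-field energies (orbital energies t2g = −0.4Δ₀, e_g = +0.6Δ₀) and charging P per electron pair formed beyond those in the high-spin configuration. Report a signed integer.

Ligand charges: 2×(+0) from NH₃ and 2×(+0) from bipy sum to +0; with overall charge +3, Co is +3.
Co³⁺: group 9, so d-count = 9 − 3 = 6.
In the high-spin limit (t2g^4 e_g^2) the orbital term is -0.4Δ₀ = -9904 cm⁻¹, with no excess pairing.
Low-spin t2g^6 e_g^0 gives -2.4Δ₀ = -59424 cm⁻¹, but forming 2 extra pairs costs 2P = 32410 cm⁻¹, so E(LS) = -59424 + 32410 = -27014 cm⁻¹.
Thus E(LS) − E(HS) = -17110 cm⁻¹.

-17110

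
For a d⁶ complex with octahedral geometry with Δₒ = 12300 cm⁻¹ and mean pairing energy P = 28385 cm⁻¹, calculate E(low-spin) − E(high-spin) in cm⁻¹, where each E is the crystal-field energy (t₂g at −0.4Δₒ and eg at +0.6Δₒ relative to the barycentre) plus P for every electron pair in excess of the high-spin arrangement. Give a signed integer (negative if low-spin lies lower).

High-spin: t₂g⁴ eg², CFSE = -0.4Δₒ = -4920 cm⁻¹.
Low-spin: t₂g⁶ eg⁰, orbital CFSE = -2.4Δₒ = -29520 cm⁻¹; plus 2 excess pairs × P = +56770 cm⁻¹; total 27250 cm⁻¹.
Thus E(LS) − E(HS) = 32170 cm⁻¹.

32170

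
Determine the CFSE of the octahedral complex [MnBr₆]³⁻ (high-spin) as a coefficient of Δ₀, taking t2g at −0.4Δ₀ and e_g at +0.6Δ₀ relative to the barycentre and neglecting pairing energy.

Each Br⁻ contributes -1; 6 × (-1) = -6. With overall charge -3, Mn is in the +3 oxidation state.
Group 7 minus oxidation state +3 gives a d⁴ configuration for Mn³⁺.
Configuration: t2g^3 e_g^1.
CFSE = 3(-0.4Δ₀) + 1(0.6Δ₀) = -1.2Δ₀ + 0.6Δ₀ = -0.6Δ₀.

-0.6 Δ₀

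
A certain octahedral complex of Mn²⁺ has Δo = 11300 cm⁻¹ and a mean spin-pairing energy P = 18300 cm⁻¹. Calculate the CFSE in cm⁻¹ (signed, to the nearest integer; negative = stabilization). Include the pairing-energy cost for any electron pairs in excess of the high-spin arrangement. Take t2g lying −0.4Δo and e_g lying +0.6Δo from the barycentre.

Mn is in group 7, so Mn²⁺ is d⁵ (7 − 2 = 5).
With Δo < P the complex is high-spin.
Configuration: t2g^3 e_g^2.
Orbital CFSE = 0.0Δo = 0.0 × 11300 = 0 cm⁻¹.
High-spin has no excess pairs, so no pairing correction applies.

0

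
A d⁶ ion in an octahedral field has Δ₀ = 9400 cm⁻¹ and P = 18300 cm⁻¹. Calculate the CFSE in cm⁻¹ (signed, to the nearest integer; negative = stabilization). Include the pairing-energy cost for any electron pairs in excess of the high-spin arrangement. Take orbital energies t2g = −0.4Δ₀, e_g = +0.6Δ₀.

With Δ₀ < P the complex is high-spin.
Configuration: t2g^4 e_g^2.
Orbital CFSE = -0.4Δ₀ = -0.4 × 9400 = -3760 cm⁻¹.
High-spin has no excess pairs, so no pairing correction applies.

-3760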